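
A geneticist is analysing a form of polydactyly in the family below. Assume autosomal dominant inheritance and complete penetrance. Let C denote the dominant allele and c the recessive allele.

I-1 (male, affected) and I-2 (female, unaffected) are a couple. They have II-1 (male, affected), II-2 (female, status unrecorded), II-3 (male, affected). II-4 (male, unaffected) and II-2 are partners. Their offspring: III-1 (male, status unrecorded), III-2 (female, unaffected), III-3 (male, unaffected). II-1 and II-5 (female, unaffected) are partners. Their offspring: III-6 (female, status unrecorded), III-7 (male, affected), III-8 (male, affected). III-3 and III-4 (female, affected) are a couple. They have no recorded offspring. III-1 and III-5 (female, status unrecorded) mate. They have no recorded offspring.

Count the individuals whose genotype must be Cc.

4

Obligate heterozygotes: II-1 is affected so carries C and received c from I-2 (cc), so II-1 is Cc; II-3 is affected so carries C and received c from I-2 (cc), so II-3 is Cc; III-7 is affected so carries C and received c from II-5 (cc), so III-7 is Cc; III-8 is affected so carries C and received c from II-5 (cc), so III-8 is Cc.
Every other individual is either homozygous by phenotype or has at least one consistent homozygous assignment, so the count is 4.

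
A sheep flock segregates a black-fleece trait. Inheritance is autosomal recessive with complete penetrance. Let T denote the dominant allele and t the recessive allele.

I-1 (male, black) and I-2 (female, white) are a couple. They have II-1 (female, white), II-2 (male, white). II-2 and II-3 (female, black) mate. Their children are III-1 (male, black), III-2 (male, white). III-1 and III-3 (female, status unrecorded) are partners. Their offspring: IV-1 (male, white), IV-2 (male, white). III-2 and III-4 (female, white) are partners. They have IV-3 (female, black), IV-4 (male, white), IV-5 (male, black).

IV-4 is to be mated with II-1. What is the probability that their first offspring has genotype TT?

1/3

III-2 is white so carries T and received t from II-3 (tt), so III-2 is Tt.
III-4 is white so carries T and passed t to IV-3 (tt), so III-4 is Tt.
IV-4 is a white offspring of III-2 (Tt) × III-4 (Tt), whose cross gives 1/4 TT : 1/2 Tt : 1/4 tt; conditioning on being white, IV-4 is TT with probability 1/3, Tt with probability 2/3.
II-1 is white so carries T and received t from I-1 (tt), so II-1 is Tt.
Summing over parental genotype combinations, P(offspring has genotype TT) = 1/3·1/2 + 2/3·1/4 = 1/3.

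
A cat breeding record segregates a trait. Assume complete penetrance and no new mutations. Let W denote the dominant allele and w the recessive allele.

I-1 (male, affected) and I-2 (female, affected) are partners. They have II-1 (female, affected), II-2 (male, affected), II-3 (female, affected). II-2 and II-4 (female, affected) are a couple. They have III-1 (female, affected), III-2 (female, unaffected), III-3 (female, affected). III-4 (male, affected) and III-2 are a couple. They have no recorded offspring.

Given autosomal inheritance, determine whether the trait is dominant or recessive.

dominant

II-2 and II-4 are both affected yet have an unaffected child III-2. Under a recessive model two affected parents are homozygous and every child would be affected, so the trait cannot be recessive.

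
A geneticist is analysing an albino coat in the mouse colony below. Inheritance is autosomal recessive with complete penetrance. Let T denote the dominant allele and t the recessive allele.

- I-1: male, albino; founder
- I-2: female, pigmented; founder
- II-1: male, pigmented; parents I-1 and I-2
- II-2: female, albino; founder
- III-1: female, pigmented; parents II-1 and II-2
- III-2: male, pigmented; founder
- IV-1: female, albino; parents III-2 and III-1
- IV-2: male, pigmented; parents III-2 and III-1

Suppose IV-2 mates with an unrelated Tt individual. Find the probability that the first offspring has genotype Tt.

III-2 is pigmented so carries T and passed t to IV-1 (tt), so III-2 is Tt.
III-1 is pigmented so carries T and received t from II-2 (tt), so III-1 is Tt.
IV-2 is a pigmented offspring of III-2 (Tt) × III-1 (Tt), whose cross gives 1/4 TT : 1/2 Tt : 1/4 tt; conditioning on being pigmented, IV-2 is TT with probability 1/3, Tt with probability 2/3.
Summing over parental genotype combinations, P(offspring has genotype Tt) = 1/3·1/2 + 2/3·1/2 = 1/2.

1/2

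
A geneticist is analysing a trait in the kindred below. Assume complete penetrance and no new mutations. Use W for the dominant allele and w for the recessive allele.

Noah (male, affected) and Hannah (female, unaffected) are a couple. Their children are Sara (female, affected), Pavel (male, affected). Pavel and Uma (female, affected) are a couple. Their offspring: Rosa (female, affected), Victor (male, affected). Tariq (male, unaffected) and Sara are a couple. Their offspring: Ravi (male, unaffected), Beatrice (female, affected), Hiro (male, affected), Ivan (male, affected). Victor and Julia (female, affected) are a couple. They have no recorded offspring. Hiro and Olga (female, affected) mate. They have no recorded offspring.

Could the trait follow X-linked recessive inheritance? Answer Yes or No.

No

Under X-linked recessive, Ravi (unaffected, male) cannot arise from Tariq (unaffected) × Sara (affected).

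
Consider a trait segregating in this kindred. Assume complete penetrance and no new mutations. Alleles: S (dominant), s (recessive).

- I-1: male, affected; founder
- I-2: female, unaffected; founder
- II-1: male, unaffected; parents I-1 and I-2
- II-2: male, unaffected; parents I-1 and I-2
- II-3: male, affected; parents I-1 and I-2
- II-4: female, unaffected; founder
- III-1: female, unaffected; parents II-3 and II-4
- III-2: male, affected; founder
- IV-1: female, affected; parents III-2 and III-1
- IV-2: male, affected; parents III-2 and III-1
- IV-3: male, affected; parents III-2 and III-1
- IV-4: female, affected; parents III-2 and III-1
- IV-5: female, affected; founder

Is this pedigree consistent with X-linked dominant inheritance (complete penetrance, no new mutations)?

No

Under X-linked dominant, II-3 (affected, male) cannot arise from I-1 (affected) × I-2 (unaffected).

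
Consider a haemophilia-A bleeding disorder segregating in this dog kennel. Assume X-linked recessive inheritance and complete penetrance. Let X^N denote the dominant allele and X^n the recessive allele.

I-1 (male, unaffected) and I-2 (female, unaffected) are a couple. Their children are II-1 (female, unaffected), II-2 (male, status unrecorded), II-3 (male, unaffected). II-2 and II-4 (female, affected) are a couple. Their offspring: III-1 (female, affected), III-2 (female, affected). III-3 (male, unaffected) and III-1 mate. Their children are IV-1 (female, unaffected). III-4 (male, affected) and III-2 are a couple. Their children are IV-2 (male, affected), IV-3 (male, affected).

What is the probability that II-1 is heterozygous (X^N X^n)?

I-1 is unaffected, so I-1 is X^N Y.
I-2 is unaffected so carries N and passed n to II-2 (X^n Y), so I-2 is X^N X^n.
Their cross gives offspring ratios 1/2 X^N X^N : 1/2 X^N X^n. Conditioning on II-1 being unaffected, P(X^N X^n) = 1/2 / 1 = 1/2.

1/2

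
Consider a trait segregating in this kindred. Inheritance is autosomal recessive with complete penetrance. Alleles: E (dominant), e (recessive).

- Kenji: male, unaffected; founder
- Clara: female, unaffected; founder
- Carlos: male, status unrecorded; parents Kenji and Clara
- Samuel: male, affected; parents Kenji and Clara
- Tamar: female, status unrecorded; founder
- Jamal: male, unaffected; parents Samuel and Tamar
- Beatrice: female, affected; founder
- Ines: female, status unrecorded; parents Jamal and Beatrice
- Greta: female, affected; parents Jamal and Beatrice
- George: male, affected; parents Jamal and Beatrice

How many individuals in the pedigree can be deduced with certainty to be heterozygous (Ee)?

Obligate heterozygotes: Kenji is unaffected so carries E and passed e to Samuel (ee), so Kenji is Ee; Clara is unaffected so carries E and passed e to Samuel (ee), so Clara is Ee; Jamal is unaffected so carries E and received e from Samuel (ee), so Jamal is Ee.
Every other individual is either homozygous by phenotype or has at least one consistent homozygous assignment, so the count is 3.

3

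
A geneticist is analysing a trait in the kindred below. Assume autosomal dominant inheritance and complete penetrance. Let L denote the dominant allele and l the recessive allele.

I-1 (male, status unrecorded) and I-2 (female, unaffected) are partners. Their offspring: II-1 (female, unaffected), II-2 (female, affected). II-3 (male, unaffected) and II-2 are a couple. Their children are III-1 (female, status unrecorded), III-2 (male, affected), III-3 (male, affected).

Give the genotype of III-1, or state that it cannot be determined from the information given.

III-1's phenotype is unrecorded, and no parent or child forces a single allele at both positions; consistent genotype assignments exist with III-1 as Ll or ll.

cannot be determined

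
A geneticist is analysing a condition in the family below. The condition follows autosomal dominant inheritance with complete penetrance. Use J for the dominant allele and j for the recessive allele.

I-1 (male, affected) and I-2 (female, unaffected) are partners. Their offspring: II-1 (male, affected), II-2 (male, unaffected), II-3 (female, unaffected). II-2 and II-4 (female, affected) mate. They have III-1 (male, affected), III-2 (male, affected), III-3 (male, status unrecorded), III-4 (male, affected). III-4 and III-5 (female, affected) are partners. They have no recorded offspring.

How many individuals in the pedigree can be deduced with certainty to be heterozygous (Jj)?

Obligate heterozygotes: I-1 is affected so carries J and passed j to II-2 (jj), so I-1 is Jj; II-1 is affected so carries J and received j from I-2 (jj), so II-1 is Jj; III-1 is affected so carries J and received j from II-2 (jj), so III-1 is Jj; III-2 is affected so carries J and received j from II-2 (jj), so III-2 is Jj; III-4 is affected so carries J and received j from II-2 (jj), so III-4 is Jj.
Every other individual is either homozygous by phenotype or has at least one consistent homozygous assignment, so the count is 5.

5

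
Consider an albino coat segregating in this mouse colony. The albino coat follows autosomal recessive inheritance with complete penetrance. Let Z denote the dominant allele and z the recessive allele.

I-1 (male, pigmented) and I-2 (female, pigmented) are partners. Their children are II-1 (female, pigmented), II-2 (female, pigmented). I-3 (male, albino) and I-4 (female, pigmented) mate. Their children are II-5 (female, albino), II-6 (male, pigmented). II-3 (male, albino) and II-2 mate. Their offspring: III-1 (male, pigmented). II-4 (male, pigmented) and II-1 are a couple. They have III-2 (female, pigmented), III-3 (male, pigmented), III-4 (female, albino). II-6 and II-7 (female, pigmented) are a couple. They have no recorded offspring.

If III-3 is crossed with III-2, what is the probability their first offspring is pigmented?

8/9

II-4 is pigmented so carries Z and passed z to III-4 (zz), so II-4 is Zz.
II-1 is pigmented so carries Z and passed z to III-4 (zz), so II-1 is Zz.
III-3 is a pigmented offspring of II-4 (Zz) × II-1 (Zz), whose cross gives 1/4 ZZ : 1/2 Zz : 1/4 zz; conditioning on being pigmented, III-3 is ZZ with probability 1/3, Zz with probability 2/3.
III-2 is a pigmented offspring of II-4 (Zz) × II-1 (Zz), whose cross gives 1/4 ZZ : 1/2 Zz : 1/4 zz; conditioning on being pigmented, III-2 is ZZ with probability 1/3, Zz with probability 2/3.
Summing over parental genotype combinations, P(offspring is pigmented) = 1/9·1 + 2/9·1 + 2/9·1 + 4/9·3/4 = 8/9.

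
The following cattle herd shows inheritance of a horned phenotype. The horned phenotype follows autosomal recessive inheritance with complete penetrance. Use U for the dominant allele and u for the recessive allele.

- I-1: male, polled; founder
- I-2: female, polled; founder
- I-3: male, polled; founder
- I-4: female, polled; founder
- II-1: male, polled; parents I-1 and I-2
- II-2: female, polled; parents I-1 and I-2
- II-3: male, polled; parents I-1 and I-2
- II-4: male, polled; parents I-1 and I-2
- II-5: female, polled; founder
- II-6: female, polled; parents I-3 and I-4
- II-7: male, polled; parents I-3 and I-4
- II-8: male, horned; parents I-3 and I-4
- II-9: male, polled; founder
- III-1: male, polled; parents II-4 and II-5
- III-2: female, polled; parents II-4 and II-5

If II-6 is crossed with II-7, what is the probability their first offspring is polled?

I-3 is polled so carries U and passed u to II-8 (uu), so I-3 is Uu.
I-4 is polled so carries U and passed u to II-8 (uu), so I-4 is Uu.
II-6 is a polled offspring of I-3 (Uu) × I-4 (Uu), whose cross gives 1/4 UU : 1/2 Uu : 1/4 uu; conditioning on being polled, II-6 is UU with probability 1/3, Uu with probability 2/3.
II-7 is a polled offspring of I-3 (Uu) × I-4 (Uu), whose cross gives 1/4 UU : 1/2 Uu : 1/4 uu; conditioning on being polled, II-7 is UU with probability 1/3, Uu with probability 2/3.
Summing over parental genotype combinations, P(offspring is polled) = 1/9·1 + 2/9·1 + 2/9·1 + 4/9·3/4 = 8/9.

8/9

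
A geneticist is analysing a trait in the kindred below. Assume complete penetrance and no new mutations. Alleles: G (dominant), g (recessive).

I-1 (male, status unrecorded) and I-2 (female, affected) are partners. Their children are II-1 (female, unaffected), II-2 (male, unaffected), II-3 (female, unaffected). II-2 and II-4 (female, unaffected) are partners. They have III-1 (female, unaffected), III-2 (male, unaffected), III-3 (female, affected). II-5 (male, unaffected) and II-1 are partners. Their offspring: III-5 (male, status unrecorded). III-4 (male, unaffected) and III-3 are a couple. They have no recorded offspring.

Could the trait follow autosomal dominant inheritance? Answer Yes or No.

No

Under autosomal dominant, III-3 (affected, female) cannot arise from II-2 (unaffected) × II-4 (unaffected).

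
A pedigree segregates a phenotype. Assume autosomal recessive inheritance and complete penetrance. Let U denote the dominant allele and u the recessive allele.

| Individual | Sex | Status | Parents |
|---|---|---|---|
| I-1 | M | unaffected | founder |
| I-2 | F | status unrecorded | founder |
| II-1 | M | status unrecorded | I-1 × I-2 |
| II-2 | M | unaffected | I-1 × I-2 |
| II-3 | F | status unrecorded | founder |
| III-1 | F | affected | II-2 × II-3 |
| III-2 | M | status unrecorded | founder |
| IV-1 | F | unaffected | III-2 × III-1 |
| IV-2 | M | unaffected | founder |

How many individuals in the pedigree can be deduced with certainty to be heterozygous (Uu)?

Obligate heterozygotes: II-2 is unaffected so carries U and passed u to III-1 (uu), so II-2 is Uu; IV-1 is unaffected so carries U and received u from III-1 (uu), so IV-1 is Uu.
Every other individual is either homozygous by phenotype or has at least one consistent homozygous assignment, so the count is 2.

2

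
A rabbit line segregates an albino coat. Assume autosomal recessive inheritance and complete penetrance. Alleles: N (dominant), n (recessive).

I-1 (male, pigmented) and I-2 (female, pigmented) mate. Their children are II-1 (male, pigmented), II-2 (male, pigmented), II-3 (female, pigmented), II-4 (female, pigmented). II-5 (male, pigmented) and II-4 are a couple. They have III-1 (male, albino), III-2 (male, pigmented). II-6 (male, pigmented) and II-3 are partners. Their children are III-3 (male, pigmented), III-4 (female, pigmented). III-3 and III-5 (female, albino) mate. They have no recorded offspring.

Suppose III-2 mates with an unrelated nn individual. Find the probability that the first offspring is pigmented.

2/3

II-5 is pigmented so carries N and passed n to III-1 (nn), so II-5 is Nn.
II-4 is pigmented so carries N and passed n to III-1 (nn), so II-4 is Nn.
III-2 is a pigmented offspring of II-5 (Nn) × II-4 (Nn), whose cross gives 1/4 NN : 1/2 Nn : 1/4 nn; conditioning on being pigmented, III-2 is NN with probability 1/3, Nn with probability 2/3.
Summing over parental genotype combinations, P(offspring is pigmented) = 1/3·1 + 2/3·1/2 = 2/3.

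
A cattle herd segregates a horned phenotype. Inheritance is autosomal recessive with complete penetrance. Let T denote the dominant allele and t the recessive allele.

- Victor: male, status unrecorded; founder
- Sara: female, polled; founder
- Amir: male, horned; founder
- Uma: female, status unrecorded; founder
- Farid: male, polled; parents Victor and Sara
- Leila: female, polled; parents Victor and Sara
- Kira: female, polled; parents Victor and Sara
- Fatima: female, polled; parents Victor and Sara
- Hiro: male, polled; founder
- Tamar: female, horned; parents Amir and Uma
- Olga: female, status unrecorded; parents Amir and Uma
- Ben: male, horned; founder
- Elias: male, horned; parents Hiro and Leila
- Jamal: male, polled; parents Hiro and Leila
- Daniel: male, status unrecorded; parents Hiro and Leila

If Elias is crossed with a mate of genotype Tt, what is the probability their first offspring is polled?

1/2

Elias is horned, so Elias is tt.
The cross gives 1/2 Tt : 1/2 tt, so P(offspring is polled) = 1/2.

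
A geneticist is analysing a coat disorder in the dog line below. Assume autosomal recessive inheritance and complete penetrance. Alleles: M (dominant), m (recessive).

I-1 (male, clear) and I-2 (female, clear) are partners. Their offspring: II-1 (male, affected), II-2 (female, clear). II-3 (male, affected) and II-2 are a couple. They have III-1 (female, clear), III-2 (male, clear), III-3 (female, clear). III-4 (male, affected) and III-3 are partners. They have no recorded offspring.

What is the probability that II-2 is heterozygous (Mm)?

I-1 is clear so carries M and passed m to II-1 (mm), so I-1 is Mm.
I-2 is clear so carries M and passed m to II-1 (mm), so I-2 is Mm.
Their cross gives offspring ratios 1/4 MM : 1/2 Mm : 1/4 mm. Conditioning on II-2 being clear, P(Mm) = 1/2 / 3/4 = 2/3 before taking II-2's own offspring into account.
II-3 is affected, so II-3 is mm.
Now use II-2's offspring. Probability of each recorded status — clear daughter III-1: 1/2 if II-2 is Mm, 1 if MM; clear son III-2: 1/2 if II-2 is Mm, 1 if MM; clear daughter III-3: 1/2 if II-2 is Mm, 1 if MM.
Bayes: P(Mm) = 2/3·1/8 / (2/3·1/8 + 1/3·1) = 1/5.

1/5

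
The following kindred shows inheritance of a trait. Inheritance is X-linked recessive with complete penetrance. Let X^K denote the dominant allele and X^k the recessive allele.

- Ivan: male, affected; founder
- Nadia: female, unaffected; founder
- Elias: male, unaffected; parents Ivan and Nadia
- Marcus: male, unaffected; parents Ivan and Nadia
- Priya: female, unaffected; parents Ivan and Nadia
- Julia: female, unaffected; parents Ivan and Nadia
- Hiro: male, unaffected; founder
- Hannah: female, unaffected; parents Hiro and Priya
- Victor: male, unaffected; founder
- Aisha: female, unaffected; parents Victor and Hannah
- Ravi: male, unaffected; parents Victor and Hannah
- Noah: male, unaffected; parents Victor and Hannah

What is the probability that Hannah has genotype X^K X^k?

Hiro is unaffected, so Hiro is X^K Y.
Priya is unaffected so carries K and received k from Ivan (X^k Y), so Priya is X^K X^k.
Their cross gives offspring ratios 1/2 X^K X^K : 1/2 X^K X^k. Conditioning on Hannah being unaffected, P(X^K X^k) = 1/2 / 1 = 1/2 before taking Hannah's own offspring into account.
Victor is unaffected, so Victor is X^K Y.
Now use Hannah's offspring. Probability of each recorded status — unaffected son Ravi: 1/2 if Hannah is X^K X^k, 1 if X^K X^K; unaffected son Noah: 1/2 if Hannah is X^K X^k, 1 if X^K X^K. (Aisha: equally likely either way, so uninformative.)
Bayes: P(X^K X^k) = 1/2·1/4 / (1/2·1/4 + 1/2·1) = 1/5.

1/5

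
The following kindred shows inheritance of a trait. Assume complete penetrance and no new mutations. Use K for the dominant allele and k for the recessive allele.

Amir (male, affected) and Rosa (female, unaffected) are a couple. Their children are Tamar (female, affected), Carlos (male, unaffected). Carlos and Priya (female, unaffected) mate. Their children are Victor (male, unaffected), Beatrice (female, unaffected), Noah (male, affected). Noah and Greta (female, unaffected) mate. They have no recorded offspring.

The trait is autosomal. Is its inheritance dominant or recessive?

recessive

Carlos and Priya are both unaffected yet have an affected child Noah. Under dominance, an affected child requires at least one affected parent, so the trait cannot be dominant.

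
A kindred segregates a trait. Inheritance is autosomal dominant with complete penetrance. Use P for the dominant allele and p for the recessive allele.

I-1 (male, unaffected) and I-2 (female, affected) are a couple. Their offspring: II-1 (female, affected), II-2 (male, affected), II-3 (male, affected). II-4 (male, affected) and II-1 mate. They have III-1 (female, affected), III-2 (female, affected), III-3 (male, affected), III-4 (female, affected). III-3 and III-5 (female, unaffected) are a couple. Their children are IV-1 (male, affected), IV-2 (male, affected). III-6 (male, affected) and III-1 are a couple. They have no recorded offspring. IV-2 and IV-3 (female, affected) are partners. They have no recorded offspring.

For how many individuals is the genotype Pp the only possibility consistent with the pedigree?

Obligate heterozygotes: II-1 is affected so carries P and received p from I-1 (pp), so II-1 is Pp; II-2 is affected so carries P and received p from I-1 (pp), so II-2 is Pp; II-3 is affected so carries P and received p from I-1 (pp), so II-3 is Pp; IV-1 is affected so carries P and received p from III-5 (pp), so IV-1 is Pp; IV-2 is affected so carries P and received p from III-5 (pp), so IV-2 is Pp.
Every other individual is either homozygous by phenotype or has at least one consistent homozygous assignment, so the count is 5.

5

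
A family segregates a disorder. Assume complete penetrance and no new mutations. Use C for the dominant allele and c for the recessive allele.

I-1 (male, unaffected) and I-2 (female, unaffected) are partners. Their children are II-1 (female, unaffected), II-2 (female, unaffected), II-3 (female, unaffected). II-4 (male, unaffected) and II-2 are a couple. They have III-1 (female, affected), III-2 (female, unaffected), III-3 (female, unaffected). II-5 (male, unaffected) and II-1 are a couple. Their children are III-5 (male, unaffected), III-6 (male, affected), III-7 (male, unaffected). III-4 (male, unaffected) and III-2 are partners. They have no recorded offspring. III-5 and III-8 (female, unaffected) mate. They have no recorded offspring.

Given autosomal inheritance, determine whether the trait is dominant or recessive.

II-4 and II-2 are both unaffected yet have an affected child III-1. Under dominance, an affected child requires at least one affected parent, so the trait cannot be dominant.

recessive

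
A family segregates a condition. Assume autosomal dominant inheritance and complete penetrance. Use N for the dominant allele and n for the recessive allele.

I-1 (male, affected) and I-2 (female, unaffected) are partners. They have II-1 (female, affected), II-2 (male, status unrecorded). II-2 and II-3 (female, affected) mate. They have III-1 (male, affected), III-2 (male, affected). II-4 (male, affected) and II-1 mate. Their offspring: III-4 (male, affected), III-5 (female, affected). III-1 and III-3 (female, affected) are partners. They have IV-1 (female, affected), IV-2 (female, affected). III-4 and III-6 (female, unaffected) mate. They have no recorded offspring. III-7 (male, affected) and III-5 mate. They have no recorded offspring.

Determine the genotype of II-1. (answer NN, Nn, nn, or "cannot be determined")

From phenotype alone, II-1 is NN or Nn.
II-1 is affected so carries N and received n from I-2 (nn), so II-1 is Nn.

Nn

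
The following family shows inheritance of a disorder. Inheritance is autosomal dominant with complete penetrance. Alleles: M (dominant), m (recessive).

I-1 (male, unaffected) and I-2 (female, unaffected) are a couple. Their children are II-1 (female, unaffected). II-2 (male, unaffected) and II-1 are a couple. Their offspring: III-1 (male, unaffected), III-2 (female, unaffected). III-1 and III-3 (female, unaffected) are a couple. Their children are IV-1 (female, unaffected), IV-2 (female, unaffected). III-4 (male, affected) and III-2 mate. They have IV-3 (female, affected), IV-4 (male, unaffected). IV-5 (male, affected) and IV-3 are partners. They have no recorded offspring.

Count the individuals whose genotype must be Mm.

Obligate heterozygotes: III-4 is affected so carries M and passed m to IV-4 (mm), so III-4 is Mm; IV-3 is affected so carries M and received m from III-2 (mm), so IV-3 is Mm.
Every other individual is either homozygous by phenotype or has at least one consistent homozygous assignment, so the count is 2.

2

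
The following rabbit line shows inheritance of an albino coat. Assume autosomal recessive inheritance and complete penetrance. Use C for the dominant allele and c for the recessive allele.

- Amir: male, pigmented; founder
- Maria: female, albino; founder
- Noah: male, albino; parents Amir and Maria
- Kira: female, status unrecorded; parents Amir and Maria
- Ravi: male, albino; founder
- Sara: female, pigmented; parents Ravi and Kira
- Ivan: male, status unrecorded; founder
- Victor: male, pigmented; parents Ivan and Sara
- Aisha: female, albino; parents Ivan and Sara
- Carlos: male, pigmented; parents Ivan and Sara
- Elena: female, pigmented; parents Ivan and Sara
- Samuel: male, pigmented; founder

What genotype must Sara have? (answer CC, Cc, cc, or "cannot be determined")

Cc

From phenotype alone, Sara is CC or Cc.
Sara is pigmented so carries C and received c from Ravi (cc), so Sara is Cc.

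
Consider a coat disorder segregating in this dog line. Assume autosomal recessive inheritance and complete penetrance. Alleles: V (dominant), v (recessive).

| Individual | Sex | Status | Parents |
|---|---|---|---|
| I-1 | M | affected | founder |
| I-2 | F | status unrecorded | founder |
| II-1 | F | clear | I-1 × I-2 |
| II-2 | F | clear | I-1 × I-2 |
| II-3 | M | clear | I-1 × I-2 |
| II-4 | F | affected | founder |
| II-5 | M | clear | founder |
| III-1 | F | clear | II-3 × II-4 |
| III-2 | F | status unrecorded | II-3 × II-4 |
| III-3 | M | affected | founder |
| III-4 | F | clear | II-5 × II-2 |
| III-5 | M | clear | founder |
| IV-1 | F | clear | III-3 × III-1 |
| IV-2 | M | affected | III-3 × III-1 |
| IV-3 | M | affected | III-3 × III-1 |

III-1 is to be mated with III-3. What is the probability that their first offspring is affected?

III-1 is clear so carries V and received v from II-4 (vv), so III-1 is Vv.
III-3 is affected, so III-3 is vv.
The cross gives 1/2 Vv : 1/2 vv, so P(offspring is affected) = 1/2.

1/2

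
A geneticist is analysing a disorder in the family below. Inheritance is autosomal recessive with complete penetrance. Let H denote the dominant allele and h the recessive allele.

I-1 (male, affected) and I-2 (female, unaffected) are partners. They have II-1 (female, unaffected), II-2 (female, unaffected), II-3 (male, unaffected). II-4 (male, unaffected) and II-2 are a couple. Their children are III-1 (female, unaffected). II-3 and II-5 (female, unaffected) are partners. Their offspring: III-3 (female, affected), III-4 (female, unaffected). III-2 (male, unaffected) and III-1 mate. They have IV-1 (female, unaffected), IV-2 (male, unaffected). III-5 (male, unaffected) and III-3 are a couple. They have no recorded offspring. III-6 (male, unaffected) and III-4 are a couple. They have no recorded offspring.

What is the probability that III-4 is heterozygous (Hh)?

II-3 is unaffected so carries H and received h from I-1 (hh), so II-3 is Hh.
II-5 is unaffected so carries H and passed h to III-3 (hh), so II-5 is Hh.
Their cross gives offspring ratios 1/4 HH : 1/2 Hh : 1/4 hh. Conditioning on III-4 being unaffected, P(Hh) = 1/2 / 3/4 = 2/3.

2/3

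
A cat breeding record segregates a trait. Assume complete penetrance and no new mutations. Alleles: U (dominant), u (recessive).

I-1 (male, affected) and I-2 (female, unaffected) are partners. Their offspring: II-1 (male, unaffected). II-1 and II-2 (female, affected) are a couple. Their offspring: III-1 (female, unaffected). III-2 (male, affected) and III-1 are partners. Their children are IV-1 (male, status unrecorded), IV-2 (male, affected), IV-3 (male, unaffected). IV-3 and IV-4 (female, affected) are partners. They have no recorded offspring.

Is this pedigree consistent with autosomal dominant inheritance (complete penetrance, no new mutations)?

A consistent assignment under autosomal dominant exists: I-1 Uu, I-2 uu, II-1 uu, II-2 Uu, III-1 uu, III-2 Uu, IV-1 Uu, IV-2 Uu, IV-3 uu, IV-4 UU.
In this assignment every recorded phenotype matches its genotype and every non-founder's genotype is obtainable from its parents' genotypes, so the pedigree is consistent.

Yes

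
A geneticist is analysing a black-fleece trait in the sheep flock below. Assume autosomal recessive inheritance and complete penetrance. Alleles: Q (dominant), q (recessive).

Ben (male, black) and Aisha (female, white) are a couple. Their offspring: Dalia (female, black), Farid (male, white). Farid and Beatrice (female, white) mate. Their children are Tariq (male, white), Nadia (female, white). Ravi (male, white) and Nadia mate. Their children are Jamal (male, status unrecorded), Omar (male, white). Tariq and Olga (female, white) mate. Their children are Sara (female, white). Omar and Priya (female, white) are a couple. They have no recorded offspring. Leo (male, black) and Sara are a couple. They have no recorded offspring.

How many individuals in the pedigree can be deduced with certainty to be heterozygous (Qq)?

Obligate heterozygotes: Aisha is white so carries Q and passed q to Dalia (qq), so Aisha is Qq; Farid is white so carries Q and received q from Ben (qq), so Farid is Qq.
Every other individual is either homozygous by phenotype or has at least one consistent homozygous assignment, so the count is 2.

2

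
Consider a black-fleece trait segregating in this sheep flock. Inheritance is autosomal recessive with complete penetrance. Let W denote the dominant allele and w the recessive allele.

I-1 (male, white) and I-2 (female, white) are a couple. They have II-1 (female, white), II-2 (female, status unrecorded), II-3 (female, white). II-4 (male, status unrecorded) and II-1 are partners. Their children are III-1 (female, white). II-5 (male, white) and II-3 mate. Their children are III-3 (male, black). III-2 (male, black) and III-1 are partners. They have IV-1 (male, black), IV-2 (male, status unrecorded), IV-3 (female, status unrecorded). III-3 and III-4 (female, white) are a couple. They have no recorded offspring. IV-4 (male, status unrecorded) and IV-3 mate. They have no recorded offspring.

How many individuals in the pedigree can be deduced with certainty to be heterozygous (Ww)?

3

Obligate heterozygotes: II-3 is white so carries W and passed w to III-3 (ww), so II-3 is Ww; II-5 is white so carries W and passed w to III-3 (ww), so II-5 is Ww; III-1 is white so carries W and passed w to IV-1 (ww), so III-1 is Ww.
Every other individual is either homozygous by phenotype or has at least one consistent homozygous assignment, so the count is 3.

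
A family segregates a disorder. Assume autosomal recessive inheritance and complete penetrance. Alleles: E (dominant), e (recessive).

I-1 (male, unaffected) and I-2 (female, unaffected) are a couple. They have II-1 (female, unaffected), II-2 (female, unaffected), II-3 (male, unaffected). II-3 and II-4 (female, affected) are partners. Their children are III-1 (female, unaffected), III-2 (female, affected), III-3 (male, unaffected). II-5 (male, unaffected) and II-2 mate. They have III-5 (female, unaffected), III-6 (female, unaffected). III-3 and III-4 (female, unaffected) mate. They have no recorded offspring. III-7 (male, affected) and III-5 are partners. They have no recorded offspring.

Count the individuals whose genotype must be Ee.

Obligate heterozygotes: II-3 is unaffected so carries E and passed e to III-2 (ee), so II-3 is Ee; III-1 is unaffected so carries E and received e from II-4 (ee), so III-1 is Ee; III-3 is unaffected so carries E and received e from II-4 (ee), so III-3 is Ee.
Every other individual is either homozygous by phenotype or has at least one consistent homozygous assignment, so the count is 3.

3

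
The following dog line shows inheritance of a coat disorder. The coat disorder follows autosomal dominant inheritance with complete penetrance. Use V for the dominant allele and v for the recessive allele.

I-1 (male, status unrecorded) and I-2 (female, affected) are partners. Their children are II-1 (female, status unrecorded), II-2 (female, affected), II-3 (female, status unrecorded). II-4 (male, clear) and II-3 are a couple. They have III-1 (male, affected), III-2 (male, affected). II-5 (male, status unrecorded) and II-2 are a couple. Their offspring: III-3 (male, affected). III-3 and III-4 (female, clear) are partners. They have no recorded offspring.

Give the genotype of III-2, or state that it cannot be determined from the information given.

Vv

From phenotype alone, III-2 is VV or Vv.
III-2 is affected so carries V and received v from II-4 (vv), so III-2 is Vv.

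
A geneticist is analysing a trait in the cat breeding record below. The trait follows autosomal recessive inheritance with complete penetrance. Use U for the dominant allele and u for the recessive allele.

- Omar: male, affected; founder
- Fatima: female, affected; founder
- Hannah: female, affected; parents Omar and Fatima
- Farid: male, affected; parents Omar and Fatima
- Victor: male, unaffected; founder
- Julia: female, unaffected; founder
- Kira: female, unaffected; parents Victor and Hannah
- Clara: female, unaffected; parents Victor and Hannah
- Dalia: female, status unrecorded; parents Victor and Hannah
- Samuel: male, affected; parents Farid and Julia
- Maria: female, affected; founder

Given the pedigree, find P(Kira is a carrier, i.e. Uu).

Kira is unaffected so carries U and received u from Hannah (uu), so Kira is Uu, giving P(Uu) = 1.

1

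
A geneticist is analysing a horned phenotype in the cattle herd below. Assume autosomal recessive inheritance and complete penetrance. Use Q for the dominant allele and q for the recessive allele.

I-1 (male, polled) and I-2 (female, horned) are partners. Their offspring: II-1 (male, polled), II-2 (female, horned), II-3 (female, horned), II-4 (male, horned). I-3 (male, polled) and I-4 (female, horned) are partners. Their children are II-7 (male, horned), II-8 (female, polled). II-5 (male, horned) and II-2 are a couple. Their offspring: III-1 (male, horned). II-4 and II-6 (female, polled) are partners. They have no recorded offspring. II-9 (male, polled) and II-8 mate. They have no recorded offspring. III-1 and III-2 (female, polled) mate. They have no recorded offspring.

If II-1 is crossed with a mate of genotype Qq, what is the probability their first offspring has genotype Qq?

II-1 is polled so carries Q and received q from I-2 (qq), so II-1 is Qq.
The cross gives 1/4 QQ : 1/2 Qq : 1/4 qq, so P(offspring has genotype Qq) = 1/2.

1/2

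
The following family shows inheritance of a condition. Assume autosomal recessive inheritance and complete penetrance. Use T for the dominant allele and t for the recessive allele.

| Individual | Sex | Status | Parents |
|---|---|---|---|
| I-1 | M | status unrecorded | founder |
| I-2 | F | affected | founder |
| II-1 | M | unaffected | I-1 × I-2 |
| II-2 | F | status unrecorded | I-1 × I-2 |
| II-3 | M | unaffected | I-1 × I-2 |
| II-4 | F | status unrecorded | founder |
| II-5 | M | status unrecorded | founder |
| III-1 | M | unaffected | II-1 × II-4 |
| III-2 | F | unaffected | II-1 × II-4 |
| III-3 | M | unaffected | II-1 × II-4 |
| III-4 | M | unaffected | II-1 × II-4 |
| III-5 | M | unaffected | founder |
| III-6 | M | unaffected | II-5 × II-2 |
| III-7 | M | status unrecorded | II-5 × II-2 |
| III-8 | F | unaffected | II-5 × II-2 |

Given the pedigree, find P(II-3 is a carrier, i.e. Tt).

II-3 is unaffected so carries T and received t from I-2 (tt), so II-3 is Tt, giving P(Tt) = 1.

1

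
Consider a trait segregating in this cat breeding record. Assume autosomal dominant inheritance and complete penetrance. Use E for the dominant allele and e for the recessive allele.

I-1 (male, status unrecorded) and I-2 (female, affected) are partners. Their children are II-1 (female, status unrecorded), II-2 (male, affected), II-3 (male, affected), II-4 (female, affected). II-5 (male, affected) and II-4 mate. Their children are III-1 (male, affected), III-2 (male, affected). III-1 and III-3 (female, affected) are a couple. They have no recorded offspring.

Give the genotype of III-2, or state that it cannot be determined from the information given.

cannot be determined

III-2's phenotype allows EE or Ee, and no parent or child forces a single allele at both positions; consistent genotype assignments exist with III-2 as EE or Ee.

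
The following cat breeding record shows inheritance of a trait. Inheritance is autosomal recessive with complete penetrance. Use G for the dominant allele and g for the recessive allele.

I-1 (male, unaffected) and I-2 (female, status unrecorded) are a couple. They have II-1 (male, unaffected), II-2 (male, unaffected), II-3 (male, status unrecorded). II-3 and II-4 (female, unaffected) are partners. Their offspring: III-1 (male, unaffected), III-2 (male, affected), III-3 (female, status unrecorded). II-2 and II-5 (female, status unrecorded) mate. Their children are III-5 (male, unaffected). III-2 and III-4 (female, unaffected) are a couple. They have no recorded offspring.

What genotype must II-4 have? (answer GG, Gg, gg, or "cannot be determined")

Gg

From phenotype alone, II-4 is GG or Gg.
II-4 is unaffected so carries G and passed g to III-2 (gg), so II-4 is Gg.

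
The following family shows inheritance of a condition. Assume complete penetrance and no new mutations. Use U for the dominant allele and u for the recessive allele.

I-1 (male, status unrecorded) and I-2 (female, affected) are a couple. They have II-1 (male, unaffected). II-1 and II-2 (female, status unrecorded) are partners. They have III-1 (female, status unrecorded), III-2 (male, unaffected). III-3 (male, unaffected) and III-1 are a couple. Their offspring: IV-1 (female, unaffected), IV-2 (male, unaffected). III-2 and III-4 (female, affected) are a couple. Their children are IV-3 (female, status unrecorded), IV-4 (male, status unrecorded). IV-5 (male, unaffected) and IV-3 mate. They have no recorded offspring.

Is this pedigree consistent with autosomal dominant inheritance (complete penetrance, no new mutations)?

Yes

A consistent assignment under autosomal dominant exists: I-1 Uu, I-2 Uu, II-1 uu, II-2 Uu, III-1 Uu, III-2 uu, III-3 uu, III-4 UU, IV-1 uu, IV-2 uu, IV-3 Uu, IV-4 Uu, IV-5 uu.
In this assignment every recorded phenotype matches its genotype and every non-founder's genotype is obtainable from its parents' genotypes, so the pedigree is consistent.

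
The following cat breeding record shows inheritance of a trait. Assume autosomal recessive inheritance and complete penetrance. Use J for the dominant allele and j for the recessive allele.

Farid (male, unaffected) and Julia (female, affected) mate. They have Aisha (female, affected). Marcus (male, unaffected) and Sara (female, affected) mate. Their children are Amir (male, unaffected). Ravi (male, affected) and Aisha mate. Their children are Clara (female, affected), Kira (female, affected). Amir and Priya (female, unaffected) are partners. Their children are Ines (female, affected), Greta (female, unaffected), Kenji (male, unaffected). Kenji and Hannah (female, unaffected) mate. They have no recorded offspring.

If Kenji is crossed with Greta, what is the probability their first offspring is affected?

1/9

Amir is unaffected so carries J and received j from Sara (jj), so Amir is Jj.
Priya is unaffected so carries J and passed j to Ines (jj), so Priya is Jj.
Kenji is an unaffected offspring of Amir (Jj) × Priya (Jj), whose cross gives 1/4 JJ : 1/2 Jj : 1/4 jj; conditioning on being unaffected, Kenji is JJ with probability 1/3, Jj with probability 2/3.
Greta is an unaffected offspring of Amir (Jj) × Priya (Jj), whose cross gives 1/4 JJ : 1/2 Jj : 1/4 jj; conditioning on being unaffected, Greta is JJ with probability 1/3, Jj with probability 2/3.
Summing over parental genotype combinations, P(offspring is affected) = 4/9·1/4 = 1/9.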